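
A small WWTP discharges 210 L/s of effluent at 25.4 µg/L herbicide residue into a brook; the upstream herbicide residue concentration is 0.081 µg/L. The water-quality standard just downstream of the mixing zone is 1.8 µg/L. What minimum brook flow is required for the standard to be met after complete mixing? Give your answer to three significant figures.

2880 L/s

Set C_mix = 1.8: (Q·0.08100 + 210.0·25.40) / (Q + 210.0) = 1.8
→ Q = 210.0·(25.40 − 1.8)/(1.8 − 0.08100) = 2883 L/s.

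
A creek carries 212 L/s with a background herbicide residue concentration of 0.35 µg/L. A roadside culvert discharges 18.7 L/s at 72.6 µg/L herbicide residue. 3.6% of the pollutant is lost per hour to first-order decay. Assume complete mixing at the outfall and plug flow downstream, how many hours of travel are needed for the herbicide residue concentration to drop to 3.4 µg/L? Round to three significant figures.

Mixed concentration C = ΣQC/ΣQ = (212.0·0.3500 + 18.70·72.60) / 230.7 = 1432/230.7 = 6.206 µg/L.
3.6%/h lost → k = −ln(1 − 0.036) = 0.03666 h⁻¹.
6.206·exp(−k·t) = 3.4 → t = ln(6.206/3.4)/k = 59090 s = 16.41 h.

16.4 h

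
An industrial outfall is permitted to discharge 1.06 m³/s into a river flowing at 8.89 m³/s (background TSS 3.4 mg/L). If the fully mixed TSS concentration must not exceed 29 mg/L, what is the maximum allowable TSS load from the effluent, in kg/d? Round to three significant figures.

Mass balance at the limit: 8.890·3.400 + 1.060·Cₑ = 9.950·29 → Cₑ = 243.7 mg/L.
Load = 1.060 m³/s × 243.7 g/m³ × 86 400 s/d = 22320 kg/d.

22300 kg/d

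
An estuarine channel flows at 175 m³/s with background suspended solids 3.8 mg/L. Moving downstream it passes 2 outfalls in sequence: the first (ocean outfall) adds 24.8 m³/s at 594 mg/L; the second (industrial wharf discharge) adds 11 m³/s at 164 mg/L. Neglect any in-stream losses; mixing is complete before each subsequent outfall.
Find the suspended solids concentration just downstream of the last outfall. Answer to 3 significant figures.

81.6 mg/L

Outfall 1: combined Q = 199.8 m³/s; C = (175.0·3.800 + 24.80·594.0)/199.8 = 77.06 mg/L.
Outfall 2: combined Q = 210.8 m³/s; C = (199.8·77.06 + 11.00·164.0)/210.8 = 81.59 mg/L.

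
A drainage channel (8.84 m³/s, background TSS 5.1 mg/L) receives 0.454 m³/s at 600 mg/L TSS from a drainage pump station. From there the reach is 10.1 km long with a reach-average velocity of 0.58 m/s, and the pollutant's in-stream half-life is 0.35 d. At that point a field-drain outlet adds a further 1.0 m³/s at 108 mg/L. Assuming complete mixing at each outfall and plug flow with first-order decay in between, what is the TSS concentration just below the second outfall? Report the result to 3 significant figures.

31.2 mg/L

Mixed concentration C = ΣQC/ΣQ = (8.840·5.100 + 0.4540·600.0) / 9.294 = 317.5/9.294 = 34.16 mg/L; combined flow 9.294 m³/s.
Travel time t = 10.1·1000 / 0.58 = 17410 s = 4.837 h.
Half-life 0.35 d → k = ln 2 / 0.35 = 1.980 d⁻¹.
Decay over the reach: 34.16·exp(−kt) = 34.16·0.6709 = 22.92 mg/L.
Second outfall: C = (9.294·22.92 + 1.000·108.0)/10.29 = 31.18 mg/L.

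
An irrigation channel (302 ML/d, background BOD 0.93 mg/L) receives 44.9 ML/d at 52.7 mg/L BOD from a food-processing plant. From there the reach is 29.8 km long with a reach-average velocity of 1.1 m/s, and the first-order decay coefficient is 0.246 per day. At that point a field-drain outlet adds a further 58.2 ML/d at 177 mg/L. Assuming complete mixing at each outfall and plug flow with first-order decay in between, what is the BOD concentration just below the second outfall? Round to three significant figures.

31.5 mg/L

After mixing, C = (302.0·0.9300 + 44.90·52.70) / 346.9 = 2647/346.9 = 7.631 mg/L; combined flow 346.9 ML/d.
Travel time t = 29.8·1000 / 1.1 = 27090 s = 7.525 h.
First-order decay: C = 7.631·exp(−k·t) = 7.631·0.9258 = 7.064 mg/L.
Second outfall: C = (346.9·7.064 + 58.20·177.0)/405.1 = 31.48 mg/L.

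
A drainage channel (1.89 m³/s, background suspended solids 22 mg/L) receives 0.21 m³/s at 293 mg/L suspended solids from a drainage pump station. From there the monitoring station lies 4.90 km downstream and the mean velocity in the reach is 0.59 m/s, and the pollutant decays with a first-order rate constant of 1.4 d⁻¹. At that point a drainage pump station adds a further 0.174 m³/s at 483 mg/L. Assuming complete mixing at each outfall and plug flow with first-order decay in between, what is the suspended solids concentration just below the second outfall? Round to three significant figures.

Mass balance: C = (1.890·22.00 + 0.2100·293.0) / 2.100 = 103.1/2.100 = 49.10 mg/L; combined flow 2.100 m³/s.
Travel time t = 4.90·1000 / 0.59 = 8305 s = 2.307 h.
After decay, C = 49.10 × e^(−kt) = 49.10 × 0.8741 = 42.92 mg/L.
Second outfall: C = (2.100·42.92 + 0.1740·483.0)/2.274 = 76.59 mg/L.

76.6 mg/L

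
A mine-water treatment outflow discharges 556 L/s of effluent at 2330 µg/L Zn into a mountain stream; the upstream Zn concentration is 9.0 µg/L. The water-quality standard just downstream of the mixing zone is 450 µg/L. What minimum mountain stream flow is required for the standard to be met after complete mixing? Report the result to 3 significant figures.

2370 L/s

Set C_mix = 450: (Q·9.000 + 556.0·2330) / (Q + 556.0) = 450
→ Q = 556.0·(2330 − 450)/(450 − 9.000) = 2370 L/s.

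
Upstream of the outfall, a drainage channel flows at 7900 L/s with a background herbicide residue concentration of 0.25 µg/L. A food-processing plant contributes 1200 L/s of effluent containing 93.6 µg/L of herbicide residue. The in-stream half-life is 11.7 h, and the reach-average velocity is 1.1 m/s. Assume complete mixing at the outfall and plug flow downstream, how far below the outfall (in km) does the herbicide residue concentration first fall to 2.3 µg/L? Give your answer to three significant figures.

Mixed concentration C = ΣQC/ΣQ = (7900·0.2500 + 1200·93.60) / 9100 = 114300/9100 = 12.56 µg/L.
Half-life 11.7 h → k = ln 2 / 11.7 = 0.05924 h⁻¹ = 1.422 d⁻¹.
Set 12.56·exp(−k·t) = 2.3 → t = ln(12.56/2.3)/k = 103200 s = 28.65 h.
Distance = v·t = 1.1·103200 = 113500 m = 113.5 km.

113 km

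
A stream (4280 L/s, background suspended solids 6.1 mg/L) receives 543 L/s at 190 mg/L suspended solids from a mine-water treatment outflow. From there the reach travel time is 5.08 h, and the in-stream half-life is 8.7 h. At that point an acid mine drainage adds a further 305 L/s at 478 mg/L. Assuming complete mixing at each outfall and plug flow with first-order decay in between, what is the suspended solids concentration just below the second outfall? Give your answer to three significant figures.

After mixing, C = (4280·6.100 + 543.0·190.0) / 4823 = 129300/4823 = 26.80 mg/L; combined flow 4823 L/s.
Half-life 8.7 h → k = ln 2 / 8.7 = 0.07967 h⁻¹ = 1.912 d⁻¹.
Decay over the reach: 26.80·exp(−kt) = 26.80·0.6672 = 17.88 mg/L.
At the second outfall, C = (4823·17.88 + 305.0·478.0) / (4823 + 305.0) = 45.25 mg/L.

45.2 mg/L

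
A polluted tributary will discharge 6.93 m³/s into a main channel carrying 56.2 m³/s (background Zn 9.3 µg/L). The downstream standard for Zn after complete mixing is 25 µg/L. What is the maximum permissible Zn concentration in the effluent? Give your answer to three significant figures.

At the limit, (Qr·Cr + Qe·Cₑ)/(Qr + Qe) = 25:
Cₑ = (63.13·25 − 56.20·9.300) / 6.930 = 152.3 µg/L.

152 µg/L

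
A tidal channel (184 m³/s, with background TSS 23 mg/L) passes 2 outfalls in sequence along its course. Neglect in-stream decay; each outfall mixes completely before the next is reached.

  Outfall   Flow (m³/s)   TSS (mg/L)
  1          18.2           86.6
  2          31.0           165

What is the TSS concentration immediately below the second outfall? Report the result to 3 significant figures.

46.8 mg/L

After outfall 1: Q = 184.0 + 18.20 = 202.2 m³/s; C = (184.0·23.00 + 18.20·86.60)/202.2 = 28.72 mg/L.
After outfall 2: Q = 202.2 + 31.00 = 233.2 m³/s; C = (202.2·28.72 + 31.00·165.0)/233.2 = 46.84 mg/L.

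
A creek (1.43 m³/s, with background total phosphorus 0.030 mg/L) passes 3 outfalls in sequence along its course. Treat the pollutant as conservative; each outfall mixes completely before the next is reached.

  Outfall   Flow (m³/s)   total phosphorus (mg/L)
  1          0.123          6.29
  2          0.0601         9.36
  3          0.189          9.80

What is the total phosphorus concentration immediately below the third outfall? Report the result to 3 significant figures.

Outfall 1: combined Q = 1.553 m³/s; C = (1.430·0.03000 + 0.1230·6.290)/1.553 = 0.5258 mg/L.
Outfall 2: combined Q = 1.613 m³/s; C = (1.553·0.5258 + 0.06010·9.360)/1.613 = 0.8549 mg/L.
Outfall 3: combined Q = 1.802 m³/s; C = (1.613·0.8549 + 0.1890·9.800)/1.802 = 1.793 mg/L.

1.79 mg/L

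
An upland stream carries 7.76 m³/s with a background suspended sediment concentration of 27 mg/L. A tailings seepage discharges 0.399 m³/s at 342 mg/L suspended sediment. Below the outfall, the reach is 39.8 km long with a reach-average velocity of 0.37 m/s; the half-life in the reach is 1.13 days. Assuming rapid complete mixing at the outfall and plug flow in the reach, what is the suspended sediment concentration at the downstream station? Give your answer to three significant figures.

19.8 mg/L

After mixing, C = (7.760·27.00 + 0.3990·342.0) / 8.159 = 346.0/8.159 = 42.40 mg/L.
Travel time t = 39.8·1000 / 0.37 = 107600 s = 29.88 h.
Half-life 1.13 d → k = ln 2 / 1.13 = 0.6134 d⁻¹.
Applying C = C₀e^(−kt): 42.40 × 0.4659 = 19.76 mg/L.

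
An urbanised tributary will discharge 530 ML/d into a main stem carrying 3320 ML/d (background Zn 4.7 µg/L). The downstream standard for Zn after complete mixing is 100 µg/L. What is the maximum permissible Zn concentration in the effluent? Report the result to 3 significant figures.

At the limit, (Qr·Cr + Qe·Cₑ)/(Qr + Qe) = 100:
Cₑ = (3850·100 − 3320·4.700) / 530.0 = 697.0 µg/L.

697 µg/L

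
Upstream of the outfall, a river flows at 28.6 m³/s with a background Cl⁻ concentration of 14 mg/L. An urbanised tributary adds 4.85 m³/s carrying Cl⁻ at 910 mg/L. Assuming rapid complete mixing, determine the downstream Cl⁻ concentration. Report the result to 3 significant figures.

144 mg/L

After mixing, C = (28.60·14.00 + 4.850·910.0) / 33.45 = 4814/33.45 = 143.9 mg/L.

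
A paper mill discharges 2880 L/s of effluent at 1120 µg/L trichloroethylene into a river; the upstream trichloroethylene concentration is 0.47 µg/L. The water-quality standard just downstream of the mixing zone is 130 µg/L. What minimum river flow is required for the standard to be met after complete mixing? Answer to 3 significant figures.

Set C_mix = 130: (Q·0.4700 + 2880·1120) / (Q + 2880) = 130
→ Q = 2880·(1120 − 130)/(130 − 0.4700) = 22010 L/s.

22000 L/s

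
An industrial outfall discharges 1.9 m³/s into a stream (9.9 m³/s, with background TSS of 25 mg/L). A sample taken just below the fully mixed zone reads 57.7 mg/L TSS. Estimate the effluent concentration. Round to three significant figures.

228 mg/L

Mass balance: 9.900·25.00 + 1.900·Cₑ = 11.80·57.70
→ Cₑ = (11.80·57.70 − 9.900·25.00) / 1.900 = 228.1 mg/L.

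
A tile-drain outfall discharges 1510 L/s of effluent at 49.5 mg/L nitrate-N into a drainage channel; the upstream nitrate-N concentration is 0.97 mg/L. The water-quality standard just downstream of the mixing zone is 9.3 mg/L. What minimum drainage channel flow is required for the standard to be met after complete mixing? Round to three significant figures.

Set C_mix = 9.3: (Q·0.9700 + 1510·49.50) / (Q + 1510) = 9.3
→ Q = 1510·(49.50 − 9.3)/(9.3 − 0.9700) = 7287 L/s.

7290 L/s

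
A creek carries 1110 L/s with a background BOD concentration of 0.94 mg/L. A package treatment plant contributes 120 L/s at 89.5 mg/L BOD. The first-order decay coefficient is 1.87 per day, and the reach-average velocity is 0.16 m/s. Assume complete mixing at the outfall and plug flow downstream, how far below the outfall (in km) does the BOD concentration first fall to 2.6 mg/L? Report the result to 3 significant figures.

9.64 km

Flow-weighted average: C = (1110·0.9400 + 120.0·89.50) / 1230 = 11780/1230 = 9.580 mg/L.
Set 9.580·exp(−k·t) = 2.6 → t = ln(9.580/2.6)/k = 60260 s = 16.74 h.
Distance = v·t = 0.16·60260 = 9641 m = 9.641 km.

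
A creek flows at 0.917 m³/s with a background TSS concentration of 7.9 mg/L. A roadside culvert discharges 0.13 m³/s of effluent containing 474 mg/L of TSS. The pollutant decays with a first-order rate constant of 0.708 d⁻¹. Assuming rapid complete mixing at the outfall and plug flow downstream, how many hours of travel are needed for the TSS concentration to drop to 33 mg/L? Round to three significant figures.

Mass balance: C = (0.9170·7.900 + 0.1300·474.0) / 1.047 = 68.86/1.047 = 65.77 mg/L.
65.77·exp(−k·t) = 33 → t = ln(65.77/33)/k = 84170 s = 23.38 h.

23.4 h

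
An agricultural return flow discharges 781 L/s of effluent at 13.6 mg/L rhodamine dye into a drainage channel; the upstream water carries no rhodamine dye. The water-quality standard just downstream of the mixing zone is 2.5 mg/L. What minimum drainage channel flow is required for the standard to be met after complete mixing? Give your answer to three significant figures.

3470 L/s

Set C_mix = 2.5: (Q·0 + 781.0·13.60) / (Q + 781.0) = 2.5
→ Q = 781.0·(13.60 − 2.5)/(2.5 − 0) = 3468 L/s.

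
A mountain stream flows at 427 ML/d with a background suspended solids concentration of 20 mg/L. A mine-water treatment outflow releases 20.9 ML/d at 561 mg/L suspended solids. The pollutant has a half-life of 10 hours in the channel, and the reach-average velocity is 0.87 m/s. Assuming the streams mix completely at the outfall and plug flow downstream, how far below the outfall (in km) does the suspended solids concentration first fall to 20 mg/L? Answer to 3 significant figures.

Mass balance: C = (427.0·20.00 + 20.90·561.0) / 447.9 = 20260/447.9 = 45.24 mg/L.
Half-life 10 h → k = ln 2 / 10 = 0.06931 h⁻¹ = 1.664 d⁻¹.
Set 45.24·exp(−k·t) = 20 → t = ln(45.24/20)/k = 42400 s = 11.78 h.
Distance = v·t = 0.87·42400 = 36890 m = 36.89 km.

36.9 km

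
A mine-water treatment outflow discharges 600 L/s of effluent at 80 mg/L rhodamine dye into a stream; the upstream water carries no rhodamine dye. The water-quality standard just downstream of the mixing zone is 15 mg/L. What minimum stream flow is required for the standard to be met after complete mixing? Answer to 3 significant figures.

2600 L/s

Set C_mix = 15: (Q·0 + 600.0·80.00) / (Q + 600.0) = 15
→ Q = 600.0·(80.00 − 15)/(15 − 0) = 2600 L/s.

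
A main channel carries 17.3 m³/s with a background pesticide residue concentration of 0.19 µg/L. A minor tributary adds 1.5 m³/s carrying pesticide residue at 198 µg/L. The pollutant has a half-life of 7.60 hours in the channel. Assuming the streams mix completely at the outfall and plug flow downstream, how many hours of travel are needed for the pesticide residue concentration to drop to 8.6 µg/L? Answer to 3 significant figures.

6.79 h

Flow-weighted average: C = (17.30·0.1900 + 1.500·198.0) / 18.80 = 300.3/18.80 = 15.97 µg/L.
Half-life 7.60 h → k = ln 2 / 7.60 = 0.09120 h⁻¹ = 2.189 d⁻¹.
15.97·exp(−k·t) = 8.6 → t = ln(15.97/8.6)/k = 24440 s = 6.788 h.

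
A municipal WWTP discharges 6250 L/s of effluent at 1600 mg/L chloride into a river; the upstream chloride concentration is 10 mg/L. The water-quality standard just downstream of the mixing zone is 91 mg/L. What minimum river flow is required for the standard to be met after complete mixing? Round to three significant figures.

Set C_mix = 91: (Q·10.00 + 6250·1600) / (Q + 6250) = 91
→ Q = 6250·(1600 − 91)/(91 − 10.00) = 116400 L/s.

116000 L/s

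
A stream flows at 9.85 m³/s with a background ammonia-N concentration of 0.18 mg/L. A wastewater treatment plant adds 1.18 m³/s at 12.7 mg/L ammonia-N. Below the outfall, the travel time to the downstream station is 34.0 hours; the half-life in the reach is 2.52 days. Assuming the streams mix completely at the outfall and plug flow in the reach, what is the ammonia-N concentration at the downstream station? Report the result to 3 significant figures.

Mixed concentration C = ΣQC/ΣQ = (9.850·0.1800 + 1.180·12.70) / 11.03 = 16.76/11.03 = 1.519 mg/L.
Half-life 2.52 d → k = ln 2 / 2.52 = 0.2751 d⁻¹.
Decay over the reach: 1.519·exp(−kt) = 1.519·0.6773 = 1.029 mg/L.

1.03 mg/L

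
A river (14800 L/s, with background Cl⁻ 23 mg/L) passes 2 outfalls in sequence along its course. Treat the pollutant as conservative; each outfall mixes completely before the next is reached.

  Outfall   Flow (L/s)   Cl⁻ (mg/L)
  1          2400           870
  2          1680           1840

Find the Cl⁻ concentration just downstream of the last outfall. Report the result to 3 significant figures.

After outfall 1: Q = 14800 + 2400 = 17200 L/s; C = (14800·23.00 + 2400·870.0)/17200 = 141.2 mg/L.
After outfall 2: Q = 17200 + 1680 = 18880 L/s; C = (17200·141.2 + 1680·1840)/18880 = 292.4 mg/L.

292 mg/L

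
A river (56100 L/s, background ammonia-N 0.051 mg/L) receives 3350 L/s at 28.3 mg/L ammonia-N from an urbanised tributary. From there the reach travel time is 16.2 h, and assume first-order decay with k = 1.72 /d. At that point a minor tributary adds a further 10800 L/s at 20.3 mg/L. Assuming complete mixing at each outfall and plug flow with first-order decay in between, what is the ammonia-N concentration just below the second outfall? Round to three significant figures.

3.56 mg/L

Conservation of mass: C = (56100·0.05100 + 3350·28.30) / 59450 = 97670/59450 = 1.643 mg/L; combined flow 59450 L/s.
Decay over the reach: 1.643·exp(−kt) = 1.643·0.3132 = 0.5145 mg/L.
At the second outfall, C = (59450·0.5145 + 10800·20.30) / (59450 + 10800) = 3.556 mg/L.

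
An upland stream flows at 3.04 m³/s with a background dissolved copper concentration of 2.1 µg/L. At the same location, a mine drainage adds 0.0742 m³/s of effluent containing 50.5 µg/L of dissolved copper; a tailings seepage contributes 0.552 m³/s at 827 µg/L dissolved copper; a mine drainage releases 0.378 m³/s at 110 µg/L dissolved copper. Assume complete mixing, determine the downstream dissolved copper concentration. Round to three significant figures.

126 µg/L

Flow-weighted average: C = (3.040·2.100 + 0.07420·50.50 + 0.5520·827.0 + 0.3780·110.0) / 4.044 = 508.2/4.044 = 125.7 µg/L.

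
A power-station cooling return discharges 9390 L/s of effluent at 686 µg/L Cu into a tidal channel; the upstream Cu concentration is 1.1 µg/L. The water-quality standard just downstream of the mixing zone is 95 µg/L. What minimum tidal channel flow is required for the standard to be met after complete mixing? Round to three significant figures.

Set C_mix = 95: (Q·1.100 + 9390·686.0) / (Q + 9390) = 95
→ Q = 9390·(686.0 − 95)/(95 − 1.100) = 59100 L/s.

59100 L/s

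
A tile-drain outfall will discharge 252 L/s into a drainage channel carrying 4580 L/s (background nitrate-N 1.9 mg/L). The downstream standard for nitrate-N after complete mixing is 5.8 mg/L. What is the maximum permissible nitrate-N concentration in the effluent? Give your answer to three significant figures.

76.7 mg/L

At the limit, (Qr·Cr + Qe·Cₑ)/(Qr + Qe) = 5.8:
Cₑ = (4832·5.8 − 4580·1.900) / 252.0 = 76.68 mg/L.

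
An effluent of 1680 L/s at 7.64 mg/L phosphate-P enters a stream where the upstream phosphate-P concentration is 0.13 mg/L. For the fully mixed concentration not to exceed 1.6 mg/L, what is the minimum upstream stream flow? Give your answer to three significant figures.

6900 L/s

Set C_mix = 1.6: (Q·0.1300 + 1680·7.640) / (Q + 1680) = 1.6
→ Q = 1680·(7.640 − 1.6)/(1.6 − 0.1300) = 6903 L/s.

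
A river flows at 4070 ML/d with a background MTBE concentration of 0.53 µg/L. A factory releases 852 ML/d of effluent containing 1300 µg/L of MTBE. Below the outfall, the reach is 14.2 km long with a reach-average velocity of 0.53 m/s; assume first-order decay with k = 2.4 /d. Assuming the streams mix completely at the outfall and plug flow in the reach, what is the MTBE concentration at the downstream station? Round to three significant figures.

107 µg/L

Mixed concentration C = ΣQC/ΣQ = (4070·0.5300 + 852.0·1300) / 4922 = 1110000/4922 = 225.5 µg/L.
Travel time t = 14.2·1000 / 0.53 = 26790 s = 7.442 h.
Decay over the reach: 225.5·exp(−kt) = 225.5·0.4751 = 107.1 µg/L.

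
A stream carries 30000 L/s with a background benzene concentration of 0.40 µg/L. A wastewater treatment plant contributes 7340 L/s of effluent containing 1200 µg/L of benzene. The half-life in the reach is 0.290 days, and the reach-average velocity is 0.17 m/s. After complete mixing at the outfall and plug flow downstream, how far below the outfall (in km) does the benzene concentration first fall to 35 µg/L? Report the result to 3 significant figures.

11.7 km

Flow-weighted average: C = (30000·0.4000 + 7340·1200) / 37340 = 8820000/37340 = 236.2 µg/L.
Half-life 0.290 d → k = ln 2 / 0.290 = 2.390 d⁻¹.
Set 236.2·exp(−k·t) = 35 → t = ln(236.2/35)/k = 69020 s = 19.17 h.
Distance = v·t = 0.17·69020 = 11730 m = 11.73 km.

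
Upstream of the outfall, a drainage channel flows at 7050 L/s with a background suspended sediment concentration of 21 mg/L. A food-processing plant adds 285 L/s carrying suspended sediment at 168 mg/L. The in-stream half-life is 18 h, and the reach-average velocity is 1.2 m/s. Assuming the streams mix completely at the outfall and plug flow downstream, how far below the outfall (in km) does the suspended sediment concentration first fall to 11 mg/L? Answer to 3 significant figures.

Flow-weighted average: C = (7050·21.00 + 285.0·168.0) / 7335 = 195900/7335 = 26.71 mg/L.
Half-life 18 h → k = ln 2 / 18 = 0.03851 h⁻¹ = 0.9242 d⁻¹.
Set 26.71·exp(−k·t) = 11 → t = ln(26.71/11)/k = 82940 s = 23.04 h.
Distance = v·t = 1.2·82940 = 99530 m = 99.53 km.

99.5 km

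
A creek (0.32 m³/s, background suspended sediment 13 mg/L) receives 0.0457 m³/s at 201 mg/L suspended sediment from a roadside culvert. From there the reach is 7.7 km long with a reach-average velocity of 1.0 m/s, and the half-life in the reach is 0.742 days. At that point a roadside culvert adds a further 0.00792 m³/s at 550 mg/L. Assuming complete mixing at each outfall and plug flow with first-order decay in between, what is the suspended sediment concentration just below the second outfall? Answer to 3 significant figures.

44.5 mg/L

Flow-weighted average: C = (0.3200·13.00 + 0.04570·201.0) / 0.3657 = 13.35/0.3657 = 36.49 mg/L; combined flow 0.3657 m³/s.
Travel time t = 7.7·1000 / 1.0 = 7700 s = 2.139 h.
Half-life 0.742 d → k = ln 2 / 0.742 = 0.9342 d⁻¹.
Applying C = C₀e^(−kt): 36.49 × 0.9201 = 33.58 mg/L.
Second outfall: C = (0.3657·33.58 + 0.007920·550.0)/0.3736 = 44.53 mg/L.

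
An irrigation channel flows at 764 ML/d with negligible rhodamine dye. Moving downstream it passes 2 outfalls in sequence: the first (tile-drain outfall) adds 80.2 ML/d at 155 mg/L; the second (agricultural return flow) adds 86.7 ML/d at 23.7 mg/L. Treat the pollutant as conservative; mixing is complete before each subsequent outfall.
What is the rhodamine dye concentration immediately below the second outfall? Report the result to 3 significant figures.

After outfall 1: Q = 764.0 + 80.20 = 844.2 ML/d; C = (764.0·0 + 80.20·155.0)/844.2 = 14.73 mg/L.
After outfall 2: Q = 844.2 + 86.70 = 930.9 ML/d; C = (844.2·14.73 + 86.70·23.70)/930.9 = 15.56 mg/L.

15.6 mg/L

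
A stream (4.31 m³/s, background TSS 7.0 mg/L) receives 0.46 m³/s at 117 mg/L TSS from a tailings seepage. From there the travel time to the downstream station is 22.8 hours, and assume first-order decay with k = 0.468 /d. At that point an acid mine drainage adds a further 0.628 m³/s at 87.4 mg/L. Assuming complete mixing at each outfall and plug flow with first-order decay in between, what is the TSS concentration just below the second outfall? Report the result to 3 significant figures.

20.1 mg/L

Flow-weighted average: C = (4.310·7.000 + 0.4600·117.0) / 4.770 = 83.99/4.770 = 17.61 mg/L; combined flow 4.770 m³/s.
After decay, C = 17.61 × e^(−kt) = 17.61 × 0.6411 = 11.29 mg/L.
At the second outfall, C = (4.770·11.29 + 0.6280·87.40) / (4.770 + 0.6280) = 20.14 mg/L.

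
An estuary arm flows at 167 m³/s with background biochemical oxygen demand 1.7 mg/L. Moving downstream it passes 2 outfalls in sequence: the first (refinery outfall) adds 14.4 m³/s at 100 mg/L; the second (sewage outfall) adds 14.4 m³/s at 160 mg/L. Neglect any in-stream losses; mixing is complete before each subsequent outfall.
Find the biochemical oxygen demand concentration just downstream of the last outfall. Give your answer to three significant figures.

After outfall 1: Q = 167.0 + 14.40 = 181.4 m³/s; C = (167.0·1.700 + 14.40·100.0)/181.4 = 9.503 mg/L.
After outfall 2: Q = 181.4 + 14.40 = 195.8 m³/s; C = (181.4·9.503 + 14.40·160.0)/195.8 = 20.57 mg/L.

20.6 mg/L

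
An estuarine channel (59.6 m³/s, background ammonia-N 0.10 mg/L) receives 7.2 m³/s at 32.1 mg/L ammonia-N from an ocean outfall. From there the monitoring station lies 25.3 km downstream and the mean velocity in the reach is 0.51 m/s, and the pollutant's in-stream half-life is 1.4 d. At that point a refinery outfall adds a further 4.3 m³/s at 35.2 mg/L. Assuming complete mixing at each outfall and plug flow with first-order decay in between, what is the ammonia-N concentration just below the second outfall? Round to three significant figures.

Flow-weighted average: C = (59.60·0.1000 + 7.200·32.10) / 66.80 = 237.1/66.80 = 3.549 mg/L; combined flow 66.80 m³/s.
Travel time t = 25.3·1000 / 0.51 = 49610 s = 13.78 h.
Half-life 1.4 d → k = ln 2 / 1.4 = 0.4951 d⁻¹.
Decay over the reach: 3.549·exp(−kt) = 3.549·0.7526 = 2.671 mg/L.
At the second outfall, C = (66.80·2.671 + 4.300·35.20) / (66.80 + 4.300) = 4.638 mg/L.

4.64 mg/L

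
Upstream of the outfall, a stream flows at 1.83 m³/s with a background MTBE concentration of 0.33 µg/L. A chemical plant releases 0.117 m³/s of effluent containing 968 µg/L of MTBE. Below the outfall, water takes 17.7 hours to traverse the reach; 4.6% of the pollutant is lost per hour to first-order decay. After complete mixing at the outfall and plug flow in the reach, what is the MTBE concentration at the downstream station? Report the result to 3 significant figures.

Mass balance: C = (1.830·0.3300 + 0.1170·968.0) / 1.947 = 113.9/1.947 = 58.48 µg/L.
4.6%/h lost → k = −ln(1 − 0.046) = 0.04709 h⁻¹.
After decay, C = 58.48 × e^(−kt) = 58.48 × 0.4345 = 25.41 µg/L.

25.4 µg/L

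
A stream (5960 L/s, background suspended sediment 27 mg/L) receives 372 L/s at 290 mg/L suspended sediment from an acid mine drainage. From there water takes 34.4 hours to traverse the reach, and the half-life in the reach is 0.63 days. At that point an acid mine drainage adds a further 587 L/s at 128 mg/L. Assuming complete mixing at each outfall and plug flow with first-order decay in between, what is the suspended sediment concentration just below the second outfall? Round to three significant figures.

18.9 mg/L

After mixing, C = (5960·27.00 + 372.0·290.0) / 6332 = 268800/6332 = 42.45 mg/L; combined flow 6332 L/s.
Half-life 0.63 d → k = ln 2 / 0.63 = 1.100 d⁻¹.
Decay over the reach: 42.45·exp(−kt) = 42.45·0.2066 = 8.770 mg/L.
Second outfall: C = (6332·8.770 + 587.0·128.0)/6919 = 18.89 mg/L.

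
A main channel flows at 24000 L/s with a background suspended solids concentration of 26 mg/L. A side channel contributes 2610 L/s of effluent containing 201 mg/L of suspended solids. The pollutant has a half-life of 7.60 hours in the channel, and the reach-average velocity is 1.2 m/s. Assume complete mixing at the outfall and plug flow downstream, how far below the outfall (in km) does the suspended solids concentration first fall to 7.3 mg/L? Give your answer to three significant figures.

Mixed concentration C = ΣQC/ΣQ = (24000·26.00 + 2610·201.0) / 26610 = 1149000/26610 = 43.16 mg/L.
Half-life 7.60 h → k = ln 2 / 7.60 = 0.09120 h⁻¹ = 2.189 d⁻¹.
Set 43.16·exp(−k·t) = 7.3 → t = ln(43.16/7.3)/k = 70150 s = 19.49 h.
Distance = v·t = 1.2·70150 = 84180 m = 84.18 km.

84.2 km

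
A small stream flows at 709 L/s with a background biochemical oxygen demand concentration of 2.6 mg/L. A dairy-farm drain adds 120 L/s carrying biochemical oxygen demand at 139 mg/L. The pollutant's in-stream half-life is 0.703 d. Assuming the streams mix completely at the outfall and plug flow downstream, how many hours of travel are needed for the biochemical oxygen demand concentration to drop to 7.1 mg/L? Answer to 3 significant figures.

27.9 h

Mixed concentration C = ΣQC/ΣQ = (709.0·2.600 + 120.0·139.0) / 829.0 = 18520/829.0 = 22.34 mg/L.
Half-life 0.703 d → k = ln 2 / 0.703 = 0.9860 d⁻¹.
22.34·exp(−k·t) = 7.1 → t = ln(22.34/7.1)/k = 100500 s = 27.91 h.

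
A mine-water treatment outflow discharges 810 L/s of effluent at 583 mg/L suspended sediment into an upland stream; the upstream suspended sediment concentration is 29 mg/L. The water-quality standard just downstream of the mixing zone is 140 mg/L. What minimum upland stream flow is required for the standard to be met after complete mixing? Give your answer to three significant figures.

Set C_mix = 140: (Q·29.00 + 810.0·583.0) / (Q + 810.0) = 140
→ Q = 810.0·(583.0 − 140)/(140 − 29.00) = 3233 L/s.

3230 L/s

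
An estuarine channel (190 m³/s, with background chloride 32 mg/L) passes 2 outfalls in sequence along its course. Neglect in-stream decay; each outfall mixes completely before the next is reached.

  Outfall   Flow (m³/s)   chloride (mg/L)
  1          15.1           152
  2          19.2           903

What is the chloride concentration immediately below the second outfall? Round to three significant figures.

Below outfall 1: Q → 205.1 m³/s, C = (190.0·32.00 + 15.10·152.0)/205.1 = 40.83 mg/L.
Below outfall 2: Q → 224.3 m³/s, C = (205.1·40.83 + 19.20·903.0)/224.3 = 114.6 mg/L.

115 mg/L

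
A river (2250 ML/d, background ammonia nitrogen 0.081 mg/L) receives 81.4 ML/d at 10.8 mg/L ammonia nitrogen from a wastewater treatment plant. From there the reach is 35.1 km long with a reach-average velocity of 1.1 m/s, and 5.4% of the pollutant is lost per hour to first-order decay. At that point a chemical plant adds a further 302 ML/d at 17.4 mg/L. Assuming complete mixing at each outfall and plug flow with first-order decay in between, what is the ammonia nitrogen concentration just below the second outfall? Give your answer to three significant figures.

Mixed concentration C = ΣQC/ΣQ = (2250·0.08100 + 81.40·10.80) / 2331 = 1061/2331 = 0.4553 mg/L; combined flow 2331 ML/d.
Travel time t = 35.1·1000 / 1.1 = 31910 s = 8.864 h.
5.4%/h lost → k = −ln(1 − 0.054) = 0.05551 h⁻¹.
Applying C = C₀e^(−kt): 0.4553 × 0.6114 = 0.2783 mg/L.
At the second outfall, C = (2331·0.2783 + 302.0·17.40) / (2331 + 302.0) = 2.242 mg/L.

2.24 mg/L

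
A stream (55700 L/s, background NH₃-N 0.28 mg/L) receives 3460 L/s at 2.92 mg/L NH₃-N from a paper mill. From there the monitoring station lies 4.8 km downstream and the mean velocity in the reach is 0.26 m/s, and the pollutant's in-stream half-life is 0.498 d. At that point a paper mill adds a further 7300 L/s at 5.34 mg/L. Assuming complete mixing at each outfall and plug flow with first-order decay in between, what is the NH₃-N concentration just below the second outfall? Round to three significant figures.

Flow-weighted average: C = (55700·0.2800 + 3460·2.920) / 59160 = 25700/59160 = 0.4344 mg/L; combined flow 59160 L/s.
Travel time t = 4.8·1000 / 0.26 = 18460 s = 5.128 h.
Half-life 0.498 d → k = ln 2 / 0.498 = 1.392 d⁻¹.
After decay, C = 0.4344 × e^(−kt) = 0.4344 × 0.7427 = 0.3226 mg/L.
Second outfall: C = (59160·0.3226 + 7300·5.340)/66460 = 0.8738 mg/L.

0.874 mg/L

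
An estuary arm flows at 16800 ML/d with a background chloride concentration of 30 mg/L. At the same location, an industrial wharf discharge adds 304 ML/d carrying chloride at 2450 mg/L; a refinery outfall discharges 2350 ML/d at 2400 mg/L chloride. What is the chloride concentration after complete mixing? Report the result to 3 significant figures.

After mixing, C = (16800·30.00 + 304.0·2450 + 2350·2400) / 19450 = 6889000/19450 = 354.1 mg/L.

354 mg/L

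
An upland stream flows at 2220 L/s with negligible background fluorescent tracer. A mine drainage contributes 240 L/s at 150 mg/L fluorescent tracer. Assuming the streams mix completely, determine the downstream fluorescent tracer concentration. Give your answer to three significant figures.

14.6 mg/L

Conservation of mass: C = (2220·0 + 240.0·150.0) / 2460 = 36000/2460 = 14.63 mg/L.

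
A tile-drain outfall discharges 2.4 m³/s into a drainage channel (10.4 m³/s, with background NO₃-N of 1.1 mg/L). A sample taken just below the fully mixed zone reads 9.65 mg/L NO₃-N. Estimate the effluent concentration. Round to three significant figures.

Mass balance: 10.40·1.100 + 2.400·Cₑ = 12.80·9.650
→ Cₑ = (12.80·9.650 − 10.40·1.100) / 2.400 = 46.70 mg/L.

46.7 mg/L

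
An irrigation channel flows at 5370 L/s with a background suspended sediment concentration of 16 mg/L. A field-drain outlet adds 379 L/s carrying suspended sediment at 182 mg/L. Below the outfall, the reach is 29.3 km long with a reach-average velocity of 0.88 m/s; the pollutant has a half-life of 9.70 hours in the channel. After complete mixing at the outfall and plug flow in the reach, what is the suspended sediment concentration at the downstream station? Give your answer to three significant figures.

13.9 mg/L

Mass balance: C = (5370·16.00 + 379.0·182.0) / 5749 = 154900/5749 = 26.94 mg/L.
Travel time t = 29.3·1000 / 0.88 = 33300 s = 9.249 h.
Half-life 9.70 h → k = ln 2 / 9.70 = 0.07146 h⁻¹ = 1.715 d⁻¹.
Decay over the reach: 26.94·exp(−kt) = 26.94·0.5164 = 13.91 mg/L.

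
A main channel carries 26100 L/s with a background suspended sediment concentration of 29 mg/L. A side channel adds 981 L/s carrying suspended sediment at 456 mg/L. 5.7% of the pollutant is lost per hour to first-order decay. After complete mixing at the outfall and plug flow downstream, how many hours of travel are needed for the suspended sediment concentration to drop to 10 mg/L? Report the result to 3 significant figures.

Mass balance: C = (26100·29.00 + 981.0·456.0) / 27080 = 1204000/27080 = 44.47 mg/L.
5.7%/h lost → k = −ln(1 − 0.057) = 0.05869 h⁻¹.
44.47·exp(−k·t) = 10 → t = ln(44.47/10)/k = 91530 s = 25.43 h.

25.4 h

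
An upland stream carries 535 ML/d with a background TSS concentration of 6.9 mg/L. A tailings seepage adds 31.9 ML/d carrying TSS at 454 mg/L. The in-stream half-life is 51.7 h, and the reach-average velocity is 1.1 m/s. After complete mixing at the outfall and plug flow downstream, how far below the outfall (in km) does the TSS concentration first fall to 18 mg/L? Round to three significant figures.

170 km

Mass balance: C = (535.0·6.900 + 31.90·454.0) / 566.9 = 18170/566.9 = 32.06 mg/L.
Half-life 51.7 h → k = ln 2 / 51.7 = 0.01341 h⁻¹ = 0.3218 d⁻¹.
Set 32.06·exp(−k·t) = 18 → t = ln(32.06/18)/k = 155000 s = 43.05 h.
Distance = v·t = 1.1·155000 = 170500 m = 170.5 km.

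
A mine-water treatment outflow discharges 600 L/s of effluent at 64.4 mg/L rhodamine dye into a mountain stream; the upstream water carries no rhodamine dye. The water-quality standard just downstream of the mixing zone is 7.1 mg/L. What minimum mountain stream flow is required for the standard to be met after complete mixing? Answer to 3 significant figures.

Set C_mix = 7.1: (Q·0 + 600.0·64.40) / (Q + 600.0) = 7.1
→ Q = 600.0·(64.40 − 7.1)/(7.1 − 0) = 4842 L/s.

4840 L/s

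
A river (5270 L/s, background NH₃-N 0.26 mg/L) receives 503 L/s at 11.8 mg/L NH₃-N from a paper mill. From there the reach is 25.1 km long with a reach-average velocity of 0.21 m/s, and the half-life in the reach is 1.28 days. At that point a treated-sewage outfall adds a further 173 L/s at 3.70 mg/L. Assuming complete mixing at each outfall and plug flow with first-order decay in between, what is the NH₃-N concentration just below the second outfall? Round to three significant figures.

0.689 mg/L

After mixing, C = (5270·0.2600 + 503.0·11.80) / 5773 = 7306/5773 = 1.265 mg/L; combined flow 5773 L/s.
Travel time t = 25.1·1000 / 0.21 = 119500 s = 33.20 h.
Half-life 1.28 d → k = ln 2 / 1.28 = 0.5415 d⁻¹.
Applying C = C₀e^(−kt): 1.265 × 0.4728 = 0.5983 mg/L.
At the second outfall, C = (5773·0.5983 + 173.0·3.700) / (5773 + 173.0) = 0.6885 mg/L.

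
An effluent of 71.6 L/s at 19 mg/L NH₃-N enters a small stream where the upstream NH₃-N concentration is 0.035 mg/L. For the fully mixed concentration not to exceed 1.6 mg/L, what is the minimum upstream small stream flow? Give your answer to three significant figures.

Set C_mix = 1.6: (Q·0.03500 + 71.60·19.00) / (Q + 71.60) = 1.6
→ Q = 71.60·(19.00 − 1.6)/(1.6 − 0.03500) = 796.1 L/s.

796 L/s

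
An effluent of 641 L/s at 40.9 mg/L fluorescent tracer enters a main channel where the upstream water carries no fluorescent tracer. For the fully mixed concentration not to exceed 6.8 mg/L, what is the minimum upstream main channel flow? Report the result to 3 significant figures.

Set C_mix = 6.8: (Q·0 + 641.0·40.90) / (Q + 641.0) = 6.8
→ Q = 641.0·(40.90 − 6.8)/(6.8 − 0) = 3214 L/s.

3210 L/s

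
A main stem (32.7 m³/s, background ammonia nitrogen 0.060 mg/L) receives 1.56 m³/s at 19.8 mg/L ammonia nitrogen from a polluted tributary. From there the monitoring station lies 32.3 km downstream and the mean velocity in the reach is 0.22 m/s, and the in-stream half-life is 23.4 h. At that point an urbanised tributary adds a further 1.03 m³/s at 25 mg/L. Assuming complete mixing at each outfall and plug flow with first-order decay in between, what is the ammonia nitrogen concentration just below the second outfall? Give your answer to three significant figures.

Mass balance: C = (32.70·0.06000 + 1.560·19.80) / 34.26 = 32.85/34.26 = 0.9588 mg/L; combined flow 34.26 m³/s.
Travel time t = 32.3·1000 / 0.22 = 146800 s = 40.78 h.
Half-life 23.4 h → k = ln 2 / 23.4 = 0.02962 h⁻¹ = 0.7109 d⁻¹.
First-order decay: C = 0.9588·exp(−k·t) = 0.9588·0.2988 = 0.2865 mg/L.
Second outfall: C = (34.26·0.2865 + 1.030·25.00)/35.29 = 1.008 mg/L.

1.01 mg/L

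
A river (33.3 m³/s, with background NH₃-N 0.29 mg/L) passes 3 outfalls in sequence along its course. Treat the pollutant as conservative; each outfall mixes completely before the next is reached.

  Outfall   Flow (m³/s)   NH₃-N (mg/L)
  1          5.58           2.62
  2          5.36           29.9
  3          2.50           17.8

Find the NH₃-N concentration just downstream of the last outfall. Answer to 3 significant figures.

4.90 mg/L

Below outfall 1: Q → 38.88 m³/s, C = (33.30·0.2900 + 5.580·2.620)/38.88 = 0.6244 mg/L.
Below outfall 2: Q → 44.24 m³/s, C = (38.88·0.6244 + 5.360·29.90)/44.24 = 4.171 mg/L.
Below outfall 3: Q → 46.74 m³/s, C = (44.24·4.171 + 2.500·17.80)/46.74 = 4.900 mg/L.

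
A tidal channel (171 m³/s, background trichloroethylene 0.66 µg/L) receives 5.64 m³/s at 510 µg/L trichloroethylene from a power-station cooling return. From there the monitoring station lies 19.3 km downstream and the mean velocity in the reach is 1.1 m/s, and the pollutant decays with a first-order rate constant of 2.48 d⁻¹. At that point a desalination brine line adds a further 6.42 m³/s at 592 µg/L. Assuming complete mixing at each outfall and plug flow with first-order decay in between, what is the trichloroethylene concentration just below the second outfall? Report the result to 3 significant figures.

30.6 µg/L

After mixing, C = (171.0·0.6600 + 5.640·510.0) / 176.6 = 2989/176.6 = 16.92 µg/L; combined flow 176.6 m³/s.
Travel time t = 19.3·1000 / 1.1 = 17550 s = 4.874 h.
After decay, C = 16.92 × e^(−kt) = 16.92 × 0.6043 = 10.23 µg/L.
Second outfall: C = (176.6·10.23 + 6.420·592.0)/183.1 = 30.63 µg/L.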